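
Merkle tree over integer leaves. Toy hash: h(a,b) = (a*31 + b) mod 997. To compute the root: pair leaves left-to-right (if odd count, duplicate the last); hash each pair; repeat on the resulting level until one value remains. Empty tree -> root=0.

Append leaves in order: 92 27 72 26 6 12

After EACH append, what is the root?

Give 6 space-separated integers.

After append 92 (leaves=[92]):
  L0: [92]
  root=92
After append 27 (leaves=[92, 27]):
  L0: [92, 27]
  L1: h(92,27)=(92*31+27)%997=885 -> [885]
  root=885
After append 72 (leaves=[92, 27, 72]):
  L0: [92, 27, 72]
  L1: h(92,27)=(92*31+27)%997=885 h(72,72)=(72*31+72)%997=310 -> [885, 310]
  L2: h(885,310)=(885*31+310)%997=826 -> [826]
  root=826
After append 26 (leaves=[92, 27, 72, 26]):
  L0: [92, 27, 72, 26]
  L1: h(92,27)=(92*31+27)%997=885 h(72,26)=(72*31+26)%997=264 -> [885, 264]
  L2: h(885,264)=(885*31+264)%997=780 -> [780]
  root=780
After append 6 (leaves=[92, 27, 72, 26, 6]):
  L0: [92, 27, 72, 26, 6]
  L1: h(92,27)=(92*31+27)%997=885 h(72,26)=(72*31+26)%997=264 h(6,6)=(6*31+6)%997=192 -> [885, 264, 192]
  L2: h(885,264)=(885*31+264)%997=780 h(192,192)=(192*31+192)%997=162 -> [780, 162]
  L3: h(780,162)=(780*31+162)%997=414 -> [414]
  root=414
After append 12 (leaves=[92, 27, 72, 26, 6, 12]):
  L0: [92, 27, 72, 26, 6, 12]
  L1: h(92,27)=(92*31+27)%997=885 h(72,26)=(72*31+26)%997=264 h(6,12)=(6*31+12)%997=198 -> [885, 264, 198]
  L2: h(885,264)=(885*31+264)%997=780 h(198,198)=(198*31+198)%997=354 -> [780, 354]
  L3: h(780,354)=(780*31+354)%997=606 -> [606]
  root=606

Answer: 92 885 826 780 414 606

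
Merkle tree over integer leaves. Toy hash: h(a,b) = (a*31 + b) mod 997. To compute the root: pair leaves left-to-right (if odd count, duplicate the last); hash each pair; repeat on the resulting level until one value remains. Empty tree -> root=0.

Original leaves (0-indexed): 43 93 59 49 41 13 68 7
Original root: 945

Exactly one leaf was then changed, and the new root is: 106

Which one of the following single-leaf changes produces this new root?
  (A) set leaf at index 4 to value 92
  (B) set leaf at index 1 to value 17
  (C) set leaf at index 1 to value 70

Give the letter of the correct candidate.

Answer: A

Derivation:
Original leaves: [43, 93, 59, 49, 41, 13, 68, 7]
Target new root: 106
Try each candidate change and compute the resulting root:
Candidate A: set leaf[4] = 92 -> leaves = [43, 93, 59, 49, 92, 13, 68, 7]
  L0: [43, 93, 59, 49, 92, 13, 68, 7]
  L1: h(43,93)=(43*31+93)%997=429 h(59,49)=(59*31+49)%997=881 h(92,13)=(92*31+13)%997=871 h(68,7)=(68*31+7)%997=121 -> [429, 881, 871, 121]
  L2: h(429,881)=(429*31+881)%997=222 h(871,121)=(871*31+121)%997=203 -> [222, 203]
  L3: h(222,203)=(222*31+203)%997=106 -> [106]
  root = 106 == target 106  ** MATCH **
Candidate B: set leaf[1] = 17 -> leaves = [43, 17, 59, 49, 41, 13, 68, 7]
  L0: [43, 17, 59, 49, 41, 13, 68, 7]
  L1: h(43,17)=(43*31+17)%997=353 h(59,49)=(59*31+49)%997=881 h(41,13)=(41*31+13)%997=287 h(68,7)=(68*31+7)%997=121 -> [353, 881, 287, 121]
  L2: h(353,881)=(353*31+881)%997=857 h(287,121)=(287*31+121)%997=45 -> [857, 45]
  L3: h(857,45)=(857*31+45)%997=690 -> [690]
  root = 690 != target 106
Candidate C: set leaf[1] = 70 -> leaves = [43, 70, 59, 49, 41, 13, 68, 7]
  L0: [43, 70, 59, 49, 41, 13, 68, 7]
  L1: h(43,70)=(43*31+70)%997=406 h(59,49)=(59*31+49)%997=881 h(41,13)=(41*31+13)%997=287 h(68,7)=(68*31+7)%997=121 -> [406, 881, 287, 121]
  L2: h(406,881)=(406*31+881)%997=506 h(287,121)=(287*31+121)%997=45 -> [506, 45]
  L3: h(506,45)=(506*31+45)%997=776 -> [776]
  root = 776 != target 106
Candidate A produces the target root.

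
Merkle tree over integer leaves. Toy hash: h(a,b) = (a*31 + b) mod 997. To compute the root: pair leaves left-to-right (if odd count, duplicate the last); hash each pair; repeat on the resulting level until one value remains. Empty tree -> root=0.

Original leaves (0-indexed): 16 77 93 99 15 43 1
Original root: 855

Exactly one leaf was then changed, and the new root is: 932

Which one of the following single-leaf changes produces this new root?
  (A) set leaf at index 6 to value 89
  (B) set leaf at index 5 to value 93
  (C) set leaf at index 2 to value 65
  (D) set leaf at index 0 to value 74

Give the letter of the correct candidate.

Answer: D

Derivation:
Original leaves: [16, 77, 93, 99, 15, 43, 1]
Target new root: 932
Try each candidate change and compute the resulting root:
Candidate A: set leaf[6] = 89 -> leaves = [16, 77, 93, 99, 15, 43, 89]
  L0: [16, 77, 93, 99, 15, 43, 89]
  L1: h(16,77)=(16*31+77)%997=573 h(93,99)=(93*31+99)%997=988 h(15,43)=(15*31+43)%997=508 h(89,89)=(89*31+89)%997=854 -> [573, 988, 508, 854]
  L2: h(573,988)=(573*31+988)%997=805 h(508,854)=(508*31+854)%997=650 -> [805, 650]
  L3: h(805,650)=(805*31+650)%997=680 -> [680]
  root = 680 != target 932
Candidate B: set leaf[5] = 93 -> leaves = [16, 77, 93, 99, 15, 93, 1]
  L0: [16, 77, 93, 99, 15, 93, 1]
  L1: h(16,77)=(16*31+77)%997=573 h(93,99)=(93*31+99)%997=988 h(15,93)=(15*31+93)%997=558 h(1,1)=(1*31+1)%997=32 -> [573, 988, 558, 32]
  L2: h(573,988)=(573*31+988)%997=805 h(558,32)=(558*31+32)%997=381 -> [805, 381]
  L3: h(805,381)=(805*31+381)%997=411 -> [411]
  root = 411 != target 932
Candidate C: set leaf[2] = 65 -> leaves = [16, 77, 65, 99, 15, 43, 1]
  L0: [16, 77, 65, 99, 15, 43, 1]
  L1: h(16,77)=(16*31+77)%997=573 h(65,99)=(65*31+99)%997=120 h(15,43)=(15*31+43)%997=508 h(1,1)=(1*31+1)%997=32 -> [573, 120, 508, 32]
  L2: h(573,120)=(573*31+120)%997=934 h(508,32)=(508*31+32)%997=825 -> [934, 825]
  L3: h(934,825)=(934*31+825)%997=866 -> [866]
  root = 866 != target 932
Candidate D: set leaf[0] = 74 -> leaves = [74, 77, 93, 99, 15, 43, 1]
  L0: [74, 77, 93, 99, 15, 43, 1]
  L1: h(74,77)=(74*31+77)%997=377 h(93,99)=(93*31+99)%997=988 h(15,43)=(15*31+43)%997=508 h(1,1)=(1*31+1)%997=32 -> [377, 988, 508, 32]
  L2: h(377,988)=(377*31+988)%997=711 h(508,32)=(508*31+32)%997=825 -> [711, 825]
  L3: h(711,825)=(711*31+825)%997=932 -> [932]
  root = 932 == target 932  ** MATCH **
Candidate D produces the target root.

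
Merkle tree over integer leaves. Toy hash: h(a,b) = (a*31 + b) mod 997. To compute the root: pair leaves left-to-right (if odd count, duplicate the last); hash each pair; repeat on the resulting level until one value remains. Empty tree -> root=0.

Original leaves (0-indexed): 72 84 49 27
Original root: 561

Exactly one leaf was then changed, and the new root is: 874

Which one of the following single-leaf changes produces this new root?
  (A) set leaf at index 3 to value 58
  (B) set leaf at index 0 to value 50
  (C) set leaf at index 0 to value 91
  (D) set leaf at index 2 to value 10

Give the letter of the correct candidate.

Answer: C

Derivation:
Original leaves: [72, 84, 49, 27]
Target new root: 874
Try each candidate change and compute the resulting root:
Candidate A: set leaf[3] = 58 -> leaves = [72, 84, 49, 58]
  L0: [72, 84, 49, 58]
  L1: h(72,84)=(72*31+84)%997=322 h(49,58)=(49*31+58)%997=580 -> [322, 580]
  L2: h(322,580)=(322*31+580)%997=592 -> [592]
  root = 592 != target 874
Candidate B: set leaf[0] = 50 -> leaves = [50, 84, 49, 27]
  L0: [50, 84, 49, 27]
  L1: h(50,84)=(50*31+84)%997=637 h(49,27)=(49*31+27)%997=549 -> [637, 549]
  L2: h(637,549)=(637*31+549)%997=356 -> [356]
  root = 356 != target 874
Candidate C: set leaf[0] = 91 -> leaves = [91, 84, 49, 27]
  L0: [91, 84, 49, 27]
  L1: h(91,84)=(91*31+84)%997=911 h(49,27)=(49*31+27)%997=549 -> [911, 549]
  L2: h(911,549)=(911*31+549)%997=874 -> [874]
  root = 874 == target 874  ** MATCH **
Candidate D: set leaf[2] = 10 -> leaves = [72, 84, 10, 27]
  L0: [72, 84, 10, 27]
  L1: h(72,84)=(72*31+84)%997=322 h(10,27)=(10*31+27)%997=337 -> [322, 337]
  L2: h(322,337)=(322*31+337)%997=349 -> [349]
  root = 349 != target 874
Candidate C produces the target root.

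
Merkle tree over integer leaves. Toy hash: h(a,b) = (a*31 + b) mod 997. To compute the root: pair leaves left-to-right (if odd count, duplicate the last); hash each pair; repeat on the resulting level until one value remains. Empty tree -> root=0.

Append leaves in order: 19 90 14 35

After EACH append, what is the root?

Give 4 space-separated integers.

Answer: 19 679 560 581

Derivation:
After append 19 (leaves=[19]):
  L0: [19]
  root=19
After append 90 (leaves=[19, 90]):
  L0: [19, 90]
  L1: h(19,90)=(19*31+90)%997=679 -> [679]
  root=679
After append 14 (leaves=[19, 90, 14]):
  L0: [19, 90, 14]
  L1: h(19,90)=(19*31+90)%997=679 h(14,14)=(14*31+14)%997=448 -> [679, 448]
  L2: h(679,448)=(679*31+448)%997=560 -> [560]
  root=560
After append 35 (leaves=[19, 90, 14, 35]):
  L0: [19, 90, 14, 35]
  L1: h(19,90)=(19*31+90)%997=679 h(14,35)=(14*31+35)%997=469 -> [679, 469]
  L2: h(679,469)=(679*31+469)%997=581 -> [581]
  root=581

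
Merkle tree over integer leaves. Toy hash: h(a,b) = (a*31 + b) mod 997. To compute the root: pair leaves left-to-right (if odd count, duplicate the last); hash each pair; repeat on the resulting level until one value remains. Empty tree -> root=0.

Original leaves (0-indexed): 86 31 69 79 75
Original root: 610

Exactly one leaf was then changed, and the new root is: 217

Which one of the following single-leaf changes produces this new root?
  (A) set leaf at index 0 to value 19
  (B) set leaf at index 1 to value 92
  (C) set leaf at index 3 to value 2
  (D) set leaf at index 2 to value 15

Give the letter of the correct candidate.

Original leaves: [86, 31, 69, 79, 75]
Target new root: 217
Try each candidate change and compute the resulting root:
Candidate A: set leaf[0] = 19 -> leaves = [19, 31, 69, 79, 75]
  L0: [19, 31, 69, 79, 75]
  L1: h(19,31)=(19*31+31)%997=620 h(69,79)=(69*31+79)%997=224 h(75,75)=(75*31+75)%997=406 -> [620, 224, 406]
  L2: h(620,224)=(620*31+224)%997=501 h(406,406)=(406*31+406)%997=31 -> [501, 31]
  L3: h(501,31)=(501*31+31)%997=607 -> [607]
  root = 607 != target 217
Candidate B: set leaf[1] = 92 -> leaves = [86, 92, 69, 79, 75]
  L0: [86, 92, 69, 79, 75]
  L1: h(86,92)=(86*31+92)%997=764 h(69,79)=(69*31+79)%997=224 h(75,75)=(75*31+75)%997=406 -> [764, 224, 406]
  L2: h(764,224)=(764*31+224)%997=977 h(406,406)=(406*31+406)%997=31 -> [977, 31]
  L3: h(977,31)=(977*31+31)%997=408 -> [408]
  root = 408 != target 217
Candidate C: set leaf[3] = 2 -> leaves = [86, 31, 69, 2, 75]
  L0: [86, 31, 69, 2, 75]
  L1: h(86,31)=(86*31+31)%997=703 h(69,2)=(69*31+2)%997=147 h(75,75)=(75*31+75)%997=406 -> [703, 147, 406]
  L2: h(703,147)=(703*31+147)%997=6 h(406,406)=(406*31+406)%997=31 -> [6, 31]
  L3: h(6,31)=(6*31+31)%997=217 -> [217]
  root = 217 == target 217  ** MATCH **
Candidate D: set leaf[2] = 15 -> leaves = [86, 31, 15, 79, 75]
  L0: [86, 31, 15, 79, 75]
  L1: h(86,31)=(86*31+31)%997=703 h(15,79)=(15*31+79)%997=544 h(75,75)=(75*31+75)%997=406 -> [703, 544, 406]
  L2: h(703,544)=(703*31+544)%997=403 h(406,406)=(406*31+406)%997=31 -> [403, 31]
  L3: h(403,31)=(403*31+31)%997=560 -> [560]
  root = 560 != target 217
Candidate C produces the target root.

Answer: C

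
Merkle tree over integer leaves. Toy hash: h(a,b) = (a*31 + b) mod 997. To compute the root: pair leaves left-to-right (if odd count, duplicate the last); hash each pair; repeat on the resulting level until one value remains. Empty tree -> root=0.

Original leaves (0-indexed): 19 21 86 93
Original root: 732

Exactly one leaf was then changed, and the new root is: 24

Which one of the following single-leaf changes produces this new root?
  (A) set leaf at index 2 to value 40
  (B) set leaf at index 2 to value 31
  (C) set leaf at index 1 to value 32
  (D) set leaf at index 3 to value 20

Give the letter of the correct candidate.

Original leaves: [19, 21, 86, 93]
Target new root: 24
Try each candidate change and compute the resulting root:
Candidate A: set leaf[2] = 40 -> leaves = [19, 21, 40, 93]
  L0: [19, 21, 40, 93]
  L1: h(19,21)=(19*31+21)%997=610 h(40,93)=(40*31+93)%997=336 -> [610, 336]
  L2: h(610,336)=(610*31+336)%997=303 -> [303]
  root = 303 != target 24
Candidate B: set leaf[2] = 31 -> leaves = [19, 21, 31, 93]
  L0: [19, 21, 31, 93]
  L1: h(19,21)=(19*31+21)%997=610 h(31,93)=(31*31+93)%997=57 -> [610, 57]
  L2: h(610,57)=(610*31+57)%997=24 -> [24]
  root = 24 == target 24  ** MATCH **
Candidate C: set leaf[1] = 32 -> leaves = [19, 32, 86, 93]
  L0: [19, 32, 86, 93]
  L1: h(19,32)=(19*31+32)%997=621 h(86,93)=(86*31+93)%997=765 -> [621, 765]
  L2: h(621,765)=(621*31+765)%997=76 -> [76]
  root = 76 != target 24
Candidate D: set leaf[3] = 20 -> leaves = [19, 21, 86, 20]
  L0: [19, 21, 86, 20]
  L1: h(19,21)=(19*31+21)%997=610 h(86,20)=(86*31+20)%997=692 -> [610, 692]
  L2: h(610,692)=(610*31+692)%997=659 -> [659]
  root = 659 != target 24
Candidate B produces the target root.

Answer: B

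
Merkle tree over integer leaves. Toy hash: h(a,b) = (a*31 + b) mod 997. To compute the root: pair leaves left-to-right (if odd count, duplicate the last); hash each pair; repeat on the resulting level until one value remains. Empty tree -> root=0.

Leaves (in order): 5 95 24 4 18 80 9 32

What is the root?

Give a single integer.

Answer: 379

Derivation:
L0: [5, 95, 24, 4, 18, 80, 9, 32]
L1: h(5,95)=(5*31+95)%997=250 h(24,4)=(24*31+4)%997=748 h(18,80)=(18*31+80)%997=638 h(9,32)=(9*31+32)%997=311 -> [250, 748, 638, 311]
L2: h(250,748)=(250*31+748)%997=522 h(638,311)=(638*31+311)%997=149 -> [522, 149]
L3: h(522,149)=(522*31+149)%997=379 -> [379]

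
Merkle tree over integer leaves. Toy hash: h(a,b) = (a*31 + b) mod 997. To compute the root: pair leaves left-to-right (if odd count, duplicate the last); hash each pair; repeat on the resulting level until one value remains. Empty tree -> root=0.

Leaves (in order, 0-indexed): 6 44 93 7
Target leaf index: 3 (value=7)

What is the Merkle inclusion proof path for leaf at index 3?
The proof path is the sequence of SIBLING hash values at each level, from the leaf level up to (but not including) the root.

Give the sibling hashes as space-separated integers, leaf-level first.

L0 (leaves): [6, 44, 93, 7], target index=3
L1: h(6,44)=(6*31+44)%997=230 [pair 0] h(93,7)=(93*31+7)%997=896 [pair 1] -> [230, 896]
  Sibling for proof at L0: 93
L2: h(230,896)=(230*31+896)%997=50 [pair 0] -> [50]
  Sibling for proof at L1: 230
Root: 50
Proof path (sibling hashes from leaf to root): [93, 230]

Answer: 93 230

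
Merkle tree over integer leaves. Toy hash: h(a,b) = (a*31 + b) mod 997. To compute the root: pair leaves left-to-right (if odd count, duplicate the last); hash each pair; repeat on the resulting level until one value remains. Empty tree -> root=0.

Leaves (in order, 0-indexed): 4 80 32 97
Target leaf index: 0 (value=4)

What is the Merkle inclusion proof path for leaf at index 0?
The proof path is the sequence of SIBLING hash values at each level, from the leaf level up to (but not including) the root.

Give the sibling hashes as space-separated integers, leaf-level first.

Answer: 80 92

Derivation:
L0 (leaves): [4, 80, 32, 97], target index=0
L1: h(4,80)=(4*31+80)%997=204 [pair 0] h(32,97)=(32*31+97)%997=92 [pair 1] -> [204, 92]
  Sibling for proof at L0: 80
L2: h(204,92)=(204*31+92)%997=434 [pair 0] -> [434]
  Sibling for proof at L1: 92
Root: 434
Proof path (sibling hashes from leaf to root): [80, 92]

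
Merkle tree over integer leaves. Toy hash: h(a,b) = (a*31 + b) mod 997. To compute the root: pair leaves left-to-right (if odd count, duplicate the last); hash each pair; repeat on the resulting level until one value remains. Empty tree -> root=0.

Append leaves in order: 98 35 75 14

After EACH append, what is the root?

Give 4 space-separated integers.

Answer: 98 82 954 893

Derivation:
After append 98 (leaves=[98]):
  L0: [98]
  root=98
After append 35 (leaves=[98, 35]):
  L0: [98, 35]
  L1: h(98,35)=(98*31+35)%997=82 -> [82]
  root=82
After append 75 (leaves=[98, 35, 75]):
  L0: [98, 35, 75]
  L1: h(98,35)=(98*31+35)%997=82 h(75,75)=(75*31+75)%997=406 -> [82, 406]
  L2: h(82,406)=(82*31+406)%997=954 -> [954]
  root=954
After append 14 (leaves=[98, 35, 75, 14]):
  L0: [98, 35, 75, 14]
  L1: h(98,35)=(98*31+35)%997=82 h(75,14)=(75*31+14)%997=345 -> [82, 345]
  L2: h(82,345)=(82*31+345)%997=893 -> [893]
  root=893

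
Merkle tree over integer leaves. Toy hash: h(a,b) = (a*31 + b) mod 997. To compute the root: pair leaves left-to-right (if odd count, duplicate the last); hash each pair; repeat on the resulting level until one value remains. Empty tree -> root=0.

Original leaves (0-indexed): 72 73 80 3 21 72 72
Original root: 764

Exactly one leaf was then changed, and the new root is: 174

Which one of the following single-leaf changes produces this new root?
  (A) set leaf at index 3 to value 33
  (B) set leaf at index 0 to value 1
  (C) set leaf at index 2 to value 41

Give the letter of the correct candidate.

Answer: C

Derivation:
Original leaves: [72, 73, 80, 3, 21, 72, 72]
Target new root: 174
Try each candidate change and compute the resulting root:
Candidate A: set leaf[3] = 33 -> leaves = [72, 73, 80, 33, 21, 72, 72]
  L0: [72, 73, 80, 33, 21, 72, 72]
  L1: h(72,73)=(72*31+73)%997=311 h(80,33)=(80*31+33)%997=519 h(21,72)=(21*31+72)%997=723 h(72,72)=(72*31+72)%997=310 -> [311, 519, 723, 310]
  L2: h(311,519)=(311*31+519)%997=190 h(723,310)=(723*31+310)%997=789 -> [190, 789]
  L3: h(190,789)=(190*31+789)%997=697 -> [697]
  root = 697 != target 174
Candidate B: set leaf[0] = 1 -> leaves = [1, 73, 80, 3, 21, 72, 72]
  L0: [1, 73, 80, 3, 21, 72, 72]
  L1: h(1,73)=(1*31+73)%997=104 h(80,3)=(80*31+3)%997=489 h(21,72)=(21*31+72)%997=723 h(72,72)=(72*31+72)%997=310 -> [104, 489, 723, 310]
  L2: h(104,489)=(104*31+489)%997=722 h(723,310)=(723*31+310)%997=789 -> [722, 789]
  L3: h(722,789)=(722*31+789)%997=240 -> [240]
  root = 240 != target 174
Candidate C: set leaf[2] = 41 -> leaves = [72, 73, 41, 3, 21, 72, 72]
  L0: [72, 73, 41, 3, 21, 72, 72]
  L1: h(72,73)=(72*31+73)%997=311 h(41,3)=(41*31+3)%997=277 h(21,72)=(21*31+72)%997=723 h(72,72)=(72*31+72)%997=310 -> [311, 277, 723, 310]
  L2: h(311,277)=(311*31+277)%997=945 h(723,310)=(723*31+310)%997=789 -> [945, 789]
  L3: h(945,789)=(945*31+789)%997=174 -> [174]
  root = 174 == target 174  ** MATCH **
Candidate C produces the target root.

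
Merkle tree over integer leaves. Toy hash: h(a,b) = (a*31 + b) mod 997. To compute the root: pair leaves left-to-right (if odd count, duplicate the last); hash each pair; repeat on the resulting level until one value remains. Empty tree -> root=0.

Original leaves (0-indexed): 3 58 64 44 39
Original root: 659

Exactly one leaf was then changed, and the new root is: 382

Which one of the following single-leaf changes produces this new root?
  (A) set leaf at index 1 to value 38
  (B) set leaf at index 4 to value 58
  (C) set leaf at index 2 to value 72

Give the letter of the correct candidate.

Original leaves: [3, 58, 64, 44, 39]
Target new root: 382
Try each candidate change and compute the resulting root:
Candidate A: set leaf[1] = 38 -> leaves = [3, 38, 64, 44, 39]
  L0: [3, 38, 64, 44, 39]
  L1: h(3,38)=(3*31+38)%997=131 h(64,44)=(64*31+44)%997=34 h(39,39)=(39*31+39)%997=251 -> [131, 34, 251]
  L2: h(131,34)=(131*31+34)%997=107 h(251,251)=(251*31+251)%997=56 -> [107, 56]
  L3: h(107,56)=(107*31+56)%997=382 -> [382]
  root = 382 == target 382  ** MATCH **
Candidate B: set leaf[4] = 58 -> leaves = [3, 58, 64, 44, 58]
  L0: [3, 58, 64, 44, 58]
  L1: h(3,58)=(3*31+58)%997=151 h(64,44)=(64*31+44)%997=34 h(58,58)=(58*31+58)%997=859 -> [151, 34, 859]
  L2: h(151,34)=(151*31+34)%997=727 h(859,859)=(859*31+859)%997=569 -> [727, 569]
  L3: h(727,569)=(727*31+569)%997=175 -> [175]
  root = 175 != target 382
Candidate C: set leaf[2] = 72 -> leaves = [3, 58, 72, 44, 39]
  L0: [3, 58, 72, 44, 39]
  L1: h(3,58)=(3*31+58)%997=151 h(72,44)=(72*31+44)%997=282 h(39,39)=(39*31+39)%997=251 -> [151, 282, 251]
  L2: h(151,282)=(151*31+282)%997=975 h(251,251)=(251*31+251)%997=56 -> [975, 56]
  L3: h(975,56)=(975*31+56)%997=371 -> [371]
  root = 371 != target 382
Candidate A produces the target root.

Answer: A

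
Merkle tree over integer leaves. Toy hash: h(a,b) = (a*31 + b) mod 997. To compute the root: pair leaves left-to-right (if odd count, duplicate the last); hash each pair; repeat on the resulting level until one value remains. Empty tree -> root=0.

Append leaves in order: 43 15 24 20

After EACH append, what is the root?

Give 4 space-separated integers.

Answer: 43 351 682 678

Derivation:
After append 43 (leaves=[43]):
  L0: [43]
  root=43
After append 15 (leaves=[43, 15]):
  L0: [43, 15]
  L1: h(43,15)=(43*31+15)%997=351 -> [351]
  root=351
After append 24 (leaves=[43, 15, 24]):
  L0: [43, 15, 24]
  L1: h(43,15)=(43*31+15)%997=351 h(24,24)=(24*31+24)%997=768 -> [351, 768]
  L2: h(351,768)=(351*31+768)%997=682 -> [682]
  root=682
After append 20 (leaves=[43, 15, 24, 20]):
  L0: [43, 15, 24, 20]
  L1: h(43,15)=(43*31+15)%997=351 h(24,20)=(24*31+20)%997=764 -> [351, 764]
  L2: h(351,764)=(351*31+764)%997=678 -> [678]
  root=678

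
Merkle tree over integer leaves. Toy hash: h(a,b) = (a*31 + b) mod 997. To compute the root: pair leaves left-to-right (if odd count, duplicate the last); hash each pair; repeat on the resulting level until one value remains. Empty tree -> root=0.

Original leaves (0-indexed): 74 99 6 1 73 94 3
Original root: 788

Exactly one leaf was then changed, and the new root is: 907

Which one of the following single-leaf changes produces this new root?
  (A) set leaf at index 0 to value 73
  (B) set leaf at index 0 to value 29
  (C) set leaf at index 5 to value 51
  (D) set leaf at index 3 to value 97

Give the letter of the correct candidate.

Original leaves: [74, 99, 6, 1, 73, 94, 3]
Target new root: 907
Try each candidate change and compute the resulting root:
Candidate A: set leaf[0] = 73 -> leaves = [73, 99, 6, 1, 73, 94, 3]
  L0: [73, 99, 6, 1, 73, 94, 3]
  L1: h(73,99)=(73*31+99)%997=368 h(6,1)=(6*31+1)%997=187 h(73,94)=(73*31+94)%997=363 h(3,3)=(3*31+3)%997=96 -> [368, 187, 363, 96]
  L2: h(368,187)=(368*31+187)%997=628 h(363,96)=(363*31+96)%997=382 -> [628, 382]
  L3: h(628,382)=(628*31+382)%997=907 -> [907]
  root = 907 == target 907  ** MATCH **
Candidate B: set leaf[0] = 29 -> leaves = [29, 99, 6, 1, 73, 94, 3]
  L0: [29, 99, 6, 1, 73, 94, 3]
  L1: h(29,99)=(29*31+99)%997=1 h(6,1)=(6*31+1)%997=187 h(73,94)=(73*31+94)%997=363 h(3,3)=(3*31+3)%997=96 -> [1, 187, 363, 96]
  L2: h(1,187)=(1*31+187)%997=218 h(363,96)=(363*31+96)%997=382 -> [218, 382]
  L3: h(218,382)=(218*31+382)%997=161 -> [161]
  root = 161 != target 907
Candidate C: set leaf[5] = 51 -> leaves = [74, 99, 6, 1, 73, 51, 3]
  L0: [74, 99, 6, 1, 73, 51, 3]
  L1: h(74,99)=(74*31+99)%997=399 h(6,1)=(6*31+1)%997=187 h(73,51)=(73*31+51)%997=320 h(3,3)=(3*31+3)%997=96 -> [399, 187, 320, 96]
  L2: h(399,187)=(399*31+187)%997=592 h(320,96)=(320*31+96)%997=46 -> [592, 46]
  L3: h(592,46)=(592*31+46)%997=452 -> [452]
  root = 452 != target 907
Candidate D: set leaf[3] = 97 -> leaves = [74, 99, 6, 97, 73, 94, 3]
  L0: [74, 99, 6, 97, 73, 94, 3]
  L1: h(74,99)=(74*31+99)%997=399 h(6,97)=(6*31+97)%997=283 h(73,94)=(73*31+94)%997=363 h(3,3)=(3*31+3)%997=96 -> [399, 283, 363, 96]
  L2: h(399,283)=(399*31+283)%997=688 h(363,96)=(363*31+96)%997=382 -> [688, 382]
  L3: h(688,382)=(688*31+382)%997=773 -> [773]
  root = 773 != target 907
Candidate A produces the target root.

Answer: A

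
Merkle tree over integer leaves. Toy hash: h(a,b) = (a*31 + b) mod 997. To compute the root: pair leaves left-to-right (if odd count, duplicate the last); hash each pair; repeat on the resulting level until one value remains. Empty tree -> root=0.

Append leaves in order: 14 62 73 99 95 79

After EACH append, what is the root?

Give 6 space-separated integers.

After append 14 (leaves=[14]):
  L0: [14]
  root=14
After append 62 (leaves=[14, 62]):
  L0: [14, 62]
  L1: h(14,62)=(14*31+62)%997=496 -> [496]
  root=496
After append 73 (leaves=[14, 62, 73]):
  L0: [14, 62, 73]
  L1: h(14,62)=(14*31+62)%997=496 h(73,73)=(73*31+73)%997=342 -> [496, 342]
  L2: h(496,342)=(496*31+342)%997=763 -> [763]
  root=763
After append 99 (leaves=[14, 62, 73, 99]):
  L0: [14, 62, 73, 99]
  L1: h(14,62)=(14*31+62)%997=496 h(73,99)=(73*31+99)%997=368 -> [496, 368]
  L2: h(496,368)=(496*31+368)%997=789 -> [789]
  root=789
After append 95 (leaves=[14, 62, 73, 99, 95]):
  L0: [14, 62, 73, 99, 95]
  L1: h(14,62)=(14*31+62)%997=496 h(73,99)=(73*31+99)%997=368 h(95,95)=(95*31+95)%997=49 -> [496, 368, 49]
  L2: h(496,368)=(496*31+368)%997=789 h(49,49)=(49*31+49)%997=571 -> [789, 571]
  L3: h(789,571)=(789*31+571)%997=105 -> [105]
  root=105
After append 79 (leaves=[14, 62, 73, 99, 95, 79]):
  L0: [14, 62, 73, 99, 95, 79]
  L1: h(14,62)=(14*31+62)%997=496 h(73,99)=(73*31+99)%997=368 h(95,79)=(95*31+79)%997=33 -> [496, 368, 33]
  L2: h(496,368)=(496*31+368)%997=789 h(33,33)=(33*31+33)%997=59 -> [789, 59]
  L3: h(789,59)=(789*31+59)%997=590 -> [590]
  root=590

Answer: 14 496 763 789 105 590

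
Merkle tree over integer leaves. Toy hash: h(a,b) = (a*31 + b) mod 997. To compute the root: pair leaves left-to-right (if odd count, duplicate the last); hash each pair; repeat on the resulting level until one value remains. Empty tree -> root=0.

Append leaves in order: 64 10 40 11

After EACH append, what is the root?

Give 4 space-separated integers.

After append 64 (leaves=[64]):
  L0: [64]
  root=64
After append 10 (leaves=[64, 10]):
  L0: [64, 10]
  L1: h(64,10)=(64*31+10)%997=0 -> [0]
  root=0
After append 40 (leaves=[64, 10, 40]):
  L0: [64, 10, 40]
  L1: h(64,10)=(64*31+10)%997=0 h(40,40)=(40*31+40)%997=283 -> [0, 283]
  L2: h(0,283)=(0*31+283)%997=283 -> [283]
  root=283
After append 11 (leaves=[64, 10, 40, 11]):
  L0: [64, 10, 40, 11]
  L1: h(64,10)=(64*31+10)%997=0 h(40,11)=(40*31+11)%997=254 -> [0, 254]
  L2: h(0,254)=(0*31+254)%997=254 -> [254]
  root=254

Answer: 64 0 283 254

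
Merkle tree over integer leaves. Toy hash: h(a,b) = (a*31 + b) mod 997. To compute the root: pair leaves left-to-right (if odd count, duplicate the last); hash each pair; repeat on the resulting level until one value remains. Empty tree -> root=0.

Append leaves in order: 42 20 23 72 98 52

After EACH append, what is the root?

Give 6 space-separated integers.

Answer: 42 325 841 890 326 848

Derivation:
After append 42 (leaves=[42]):
  L0: [42]
  root=42
After append 20 (leaves=[42, 20]):
  L0: [42, 20]
  L1: h(42,20)=(42*31+20)%997=325 -> [325]
  root=325
After append 23 (leaves=[42, 20, 23]):
  L0: [42, 20, 23]
  L1: h(42,20)=(42*31+20)%997=325 h(23,23)=(23*31+23)%997=736 -> [325, 736]
  L2: h(325,736)=(325*31+736)%997=841 -> [841]
  root=841
After append 72 (leaves=[42, 20, 23, 72]):
  L0: [42, 20, 23, 72]
  L1: h(42,20)=(42*31+20)%997=325 h(23,72)=(23*31+72)%997=785 -> [325, 785]
  L2: h(325,785)=(325*31+785)%997=890 -> [890]
  root=890
After append 98 (leaves=[42, 20, 23, 72, 98]):
  L0: [42, 20, 23, 72, 98]
  L1: h(42,20)=(42*31+20)%997=325 h(23,72)=(23*31+72)%997=785 h(98,98)=(98*31+98)%997=145 -> [325, 785, 145]
  L2: h(325,785)=(325*31+785)%997=890 h(145,145)=(145*31+145)%997=652 -> [890, 652]
  L3: h(890,652)=(890*31+652)%997=326 -> [326]
  root=326
After append 52 (leaves=[42, 20, 23, 72, 98, 52]):
  L0: [42, 20, 23, 72, 98, 52]
  L1: h(42,20)=(42*31+20)%997=325 h(23,72)=(23*31+72)%997=785 h(98,52)=(98*31+52)%997=99 -> [325, 785, 99]
  L2: h(325,785)=(325*31+785)%997=890 h(99,99)=(99*31+99)%997=177 -> [890, 177]
  L3: h(890,177)=(890*31+177)%997=848 -> [848]
  root=848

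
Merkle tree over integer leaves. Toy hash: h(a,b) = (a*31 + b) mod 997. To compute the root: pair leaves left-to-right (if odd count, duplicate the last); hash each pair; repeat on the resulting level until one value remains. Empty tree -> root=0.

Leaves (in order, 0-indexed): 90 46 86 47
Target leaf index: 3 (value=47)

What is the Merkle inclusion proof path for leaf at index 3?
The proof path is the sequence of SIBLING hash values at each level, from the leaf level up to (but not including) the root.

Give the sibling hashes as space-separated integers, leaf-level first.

Answer: 86 842

Derivation:
L0 (leaves): [90, 46, 86, 47], target index=3
L1: h(90,46)=(90*31+46)%997=842 [pair 0] h(86,47)=(86*31+47)%997=719 [pair 1] -> [842, 719]
  Sibling for proof at L0: 86
L2: h(842,719)=(842*31+719)%997=899 [pair 0] -> [899]
  Sibling for proof at L1: 842
Root: 899
Proof path (sibling hashes from leaf to root): [86, 842]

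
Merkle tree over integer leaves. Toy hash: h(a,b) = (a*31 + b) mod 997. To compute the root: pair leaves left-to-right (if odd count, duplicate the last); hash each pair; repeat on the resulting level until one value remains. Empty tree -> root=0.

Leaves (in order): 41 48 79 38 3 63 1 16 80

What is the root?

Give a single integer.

Answer: 919

Derivation:
L0: [41, 48, 79, 38, 3, 63, 1, 16, 80]
L1: h(41,48)=(41*31+48)%997=322 h(79,38)=(79*31+38)%997=493 h(3,63)=(3*31+63)%997=156 h(1,16)=(1*31+16)%997=47 h(80,80)=(80*31+80)%997=566 -> [322, 493, 156, 47, 566]
L2: h(322,493)=(322*31+493)%997=505 h(156,47)=(156*31+47)%997=895 h(566,566)=(566*31+566)%997=166 -> [505, 895, 166]
L3: h(505,895)=(505*31+895)%997=598 h(166,166)=(166*31+166)%997=327 -> [598, 327]
L4: h(598,327)=(598*31+327)%997=919 -> [919]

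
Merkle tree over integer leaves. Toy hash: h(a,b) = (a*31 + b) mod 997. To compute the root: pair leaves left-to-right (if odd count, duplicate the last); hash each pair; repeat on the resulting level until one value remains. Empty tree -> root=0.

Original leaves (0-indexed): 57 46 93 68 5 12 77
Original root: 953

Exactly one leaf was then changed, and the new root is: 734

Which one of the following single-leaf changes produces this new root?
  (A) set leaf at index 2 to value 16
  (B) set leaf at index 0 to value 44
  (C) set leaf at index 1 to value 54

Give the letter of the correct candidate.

Answer: A

Derivation:
Original leaves: [57, 46, 93, 68, 5, 12, 77]
Target new root: 734
Try each candidate change and compute the resulting root:
Candidate A: set leaf[2] = 16 -> leaves = [57, 46, 16, 68, 5, 12, 77]
  L0: [57, 46, 16, 68, 5, 12, 77]
  L1: h(57,46)=(57*31+46)%997=816 h(16,68)=(16*31+68)%997=564 h(5,12)=(5*31+12)%997=167 h(77,77)=(77*31+77)%997=470 -> [816, 564, 167, 470]
  L2: h(816,564)=(816*31+564)%997=935 h(167,470)=(167*31+470)%997=662 -> [935, 662]
  L3: h(935,662)=(935*31+662)%997=734 -> [734]
  root = 734 == target 734  ** MATCH **
Candidate B: set leaf[0] = 44 -> leaves = [44, 46, 93, 68, 5, 12, 77]
  L0: [44, 46, 93, 68, 5, 12, 77]
  L1: h(44,46)=(44*31+46)%997=413 h(93,68)=(93*31+68)%997=957 h(5,12)=(5*31+12)%997=167 h(77,77)=(77*31+77)%997=470 -> [413, 957, 167, 470]
  L2: h(413,957)=(413*31+957)%997=799 h(167,470)=(167*31+470)%997=662 -> [799, 662]
  L3: h(799,662)=(799*31+662)%997=506 -> [506]
  root = 506 != target 734
Candidate C: set leaf[1] = 54 -> leaves = [57, 54, 93, 68, 5, 12, 77]
  L0: [57, 54, 93, 68, 5, 12, 77]
  L1: h(57,54)=(57*31+54)%997=824 h(93,68)=(93*31+68)%997=957 h(5,12)=(5*31+12)%997=167 h(77,77)=(77*31+77)%997=470 -> [824, 957, 167, 470]
  L2: h(824,957)=(824*31+957)%997=579 h(167,470)=(167*31+470)%997=662 -> [579, 662]
  L3: h(579,662)=(579*31+662)%997=665 -> [665]
  root = 665 != target 734
Candidate A produces the target root.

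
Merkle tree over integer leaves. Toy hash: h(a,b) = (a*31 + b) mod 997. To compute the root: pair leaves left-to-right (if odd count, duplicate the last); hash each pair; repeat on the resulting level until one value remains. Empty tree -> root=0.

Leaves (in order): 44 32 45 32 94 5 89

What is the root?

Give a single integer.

Answer: 579

Derivation:
L0: [44, 32, 45, 32, 94, 5, 89]
L1: h(44,32)=(44*31+32)%997=399 h(45,32)=(45*31+32)%997=430 h(94,5)=(94*31+5)%997=925 h(89,89)=(89*31+89)%997=854 -> [399, 430, 925, 854]
L2: h(399,430)=(399*31+430)%997=835 h(925,854)=(925*31+854)%997=616 -> [835, 616]
L3: h(835,616)=(835*31+616)%997=579 -> [579]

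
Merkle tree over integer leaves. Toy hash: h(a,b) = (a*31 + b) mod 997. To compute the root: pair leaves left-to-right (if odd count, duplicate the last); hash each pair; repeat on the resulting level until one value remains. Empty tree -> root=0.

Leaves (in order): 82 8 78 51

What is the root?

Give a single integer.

L0: [82, 8, 78, 51]
L1: h(82,8)=(82*31+8)%997=556 h(78,51)=(78*31+51)%997=475 -> [556, 475]
L2: h(556,475)=(556*31+475)%997=762 -> [762]

Answer: 762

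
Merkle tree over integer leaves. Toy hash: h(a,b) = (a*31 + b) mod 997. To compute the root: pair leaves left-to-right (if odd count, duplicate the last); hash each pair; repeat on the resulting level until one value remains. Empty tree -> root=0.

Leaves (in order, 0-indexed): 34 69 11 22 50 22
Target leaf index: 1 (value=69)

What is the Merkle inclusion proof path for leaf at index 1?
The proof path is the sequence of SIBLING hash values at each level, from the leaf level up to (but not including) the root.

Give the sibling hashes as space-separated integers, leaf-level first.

L0 (leaves): [34, 69, 11, 22, 50, 22], target index=1
L1: h(34,69)=(34*31+69)%997=126 [pair 0] h(11,22)=(11*31+22)%997=363 [pair 1] h(50,22)=(50*31+22)%997=575 [pair 2] -> [126, 363, 575]
  Sibling for proof at L0: 34
L2: h(126,363)=(126*31+363)%997=281 [pair 0] h(575,575)=(575*31+575)%997=454 [pair 1] -> [281, 454]
  Sibling for proof at L1: 363
L3: h(281,454)=(281*31+454)%997=192 [pair 0] -> [192]
  Sibling for proof at L2: 454
Root: 192
Proof path (sibling hashes from leaf to root): [34, 363, 454]

Answer: 34 363 454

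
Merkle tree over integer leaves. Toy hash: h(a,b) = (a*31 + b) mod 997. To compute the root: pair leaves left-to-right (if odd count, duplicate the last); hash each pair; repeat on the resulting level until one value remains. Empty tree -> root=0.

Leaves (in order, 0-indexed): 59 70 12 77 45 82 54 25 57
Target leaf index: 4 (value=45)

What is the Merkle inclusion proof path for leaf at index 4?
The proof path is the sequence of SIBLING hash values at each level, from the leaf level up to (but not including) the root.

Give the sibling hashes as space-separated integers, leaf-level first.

L0 (leaves): [59, 70, 12, 77, 45, 82, 54, 25, 57], target index=4
L1: h(59,70)=(59*31+70)%997=902 [pair 0] h(12,77)=(12*31+77)%997=449 [pair 1] h(45,82)=(45*31+82)%997=480 [pair 2] h(54,25)=(54*31+25)%997=702 [pair 3] h(57,57)=(57*31+57)%997=827 [pair 4] -> [902, 449, 480, 702, 827]
  Sibling for proof at L0: 82
L2: h(902,449)=(902*31+449)%997=495 [pair 0] h(480,702)=(480*31+702)%997=627 [pair 1] h(827,827)=(827*31+827)%997=542 [pair 2] -> [495, 627, 542]
  Sibling for proof at L1: 702
L3: h(495,627)=(495*31+627)%997=20 [pair 0] h(542,542)=(542*31+542)%997=395 [pair 1] -> [20, 395]
  Sibling for proof at L2: 495
L4: h(20,395)=(20*31+395)%997=18 [pair 0] -> [18]
  Sibling for proof at L3: 395
Root: 18
Proof path (sibling hashes from leaf to root): [82, 702, 495, 395]

Answer: 82 702 495 395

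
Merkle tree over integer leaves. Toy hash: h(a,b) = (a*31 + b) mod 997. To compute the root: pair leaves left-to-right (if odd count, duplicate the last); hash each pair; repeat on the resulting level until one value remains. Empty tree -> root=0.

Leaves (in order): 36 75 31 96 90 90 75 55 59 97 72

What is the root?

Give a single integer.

L0: [36, 75, 31, 96, 90, 90, 75, 55, 59, 97, 72]
L1: h(36,75)=(36*31+75)%997=194 h(31,96)=(31*31+96)%997=60 h(90,90)=(90*31+90)%997=886 h(75,55)=(75*31+55)%997=386 h(59,97)=(59*31+97)%997=929 h(72,72)=(72*31+72)%997=310 -> [194, 60, 886, 386, 929, 310]
L2: h(194,60)=(194*31+60)%997=92 h(886,386)=(886*31+386)%997=933 h(929,310)=(929*31+310)%997=196 -> [92, 933, 196]
L3: h(92,933)=(92*31+933)%997=794 h(196,196)=(196*31+196)%997=290 -> [794, 290]
L4: h(794,290)=(794*31+290)%997=976 -> [976]

Answer: 976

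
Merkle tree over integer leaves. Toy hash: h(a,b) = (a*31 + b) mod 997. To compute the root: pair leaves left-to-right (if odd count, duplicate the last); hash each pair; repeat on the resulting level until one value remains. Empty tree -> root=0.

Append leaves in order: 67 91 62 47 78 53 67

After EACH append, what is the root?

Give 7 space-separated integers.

Answer: 67 174 399 384 52 249 919

Derivation:
After append 67 (leaves=[67]):
  L0: [67]
  root=67
After append 91 (leaves=[67, 91]):
  L0: [67, 91]
  L1: h(67,91)=(67*31+91)%997=174 -> [174]
  root=174
After append 62 (leaves=[67, 91, 62]):
  L0: [67, 91, 62]
  L1: h(67,91)=(67*31+91)%997=174 h(62,62)=(62*31+62)%997=987 -> [174, 987]
  L2: h(174,987)=(174*31+987)%997=399 -> [399]
  root=399
After append 47 (leaves=[67, 91, 62, 47]):
  L0: [67, 91, 62, 47]
  L1: h(67,91)=(67*31+91)%997=174 h(62,47)=(62*31+47)%997=972 -> [174, 972]
  L2: h(174,972)=(174*31+972)%997=384 -> [384]
  root=384
After append 78 (leaves=[67, 91, 62, 47, 78]):
  L0: [67, 91, 62, 47, 78]
  L1: h(67,91)=(67*31+91)%997=174 h(62,47)=(62*31+47)%997=972 h(78,78)=(78*31+78)%997=502 -> [174, 972, 502]
  L2: h(174,972)=(174*31+972)%997=384 h(502,502)=(502*31+502)%997=112 -> [384, 112]
  L3: h(384,112)=(384*31+112)%997=52 -> [52]
  root=52
After append 53 (leaves=[67, 91, 62, 47, 78, 53]):
  L0: [67, 91, 62, 47, 78, 53]
  L1: h(67,91)=(67*31+91)%997=174 h(62,47)=(62*31+47)%997=972 h(78,53)=(78*31+53)%997=477 -> [174, 972, 477]
  L2: h(174,972)=(174*31+972)%997=384 h(477,477)=(477*31+477)%997=309 -> [384, 309]
  L3: h(384,309)=(384*31+309)%997=249 -> [249]
  root=249
After append 67 (leaves=[67, 91, 62, 47, 78, 53, 67]):
  L0: [67, 91, 62, 47, 78, 53, 67]
  L1: h(67,91)=(67*31+91)%997=174 h(62,47)=(62*31+47)%997=972 h(78,53)=(78*31+53)%997=477 h(67,67)=(67*31+67)%997=150 -> [174, 972, 477, 150]
  L2: h(174,972)=(174*31+972)%997=384 h(477,150)=(477*31+150)%997=979 -> [384, 979]
  L3: h(384,979)=(384*31+979)%997=919 -> [919]
  root=919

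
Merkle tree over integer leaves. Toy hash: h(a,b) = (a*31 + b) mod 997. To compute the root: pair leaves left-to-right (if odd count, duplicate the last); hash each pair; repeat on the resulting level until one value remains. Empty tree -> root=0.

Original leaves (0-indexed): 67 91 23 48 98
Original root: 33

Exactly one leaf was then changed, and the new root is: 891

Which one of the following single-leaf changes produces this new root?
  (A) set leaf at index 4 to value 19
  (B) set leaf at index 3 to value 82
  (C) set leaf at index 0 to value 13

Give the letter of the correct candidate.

Original leaves: [67, 91, 23, 48, 98]
Target new root: 891
Try each candidate change and compute the resulting root:
Candidate A: set leaf[4] = 19 -> leaves = [67, 91, 23, 48, 19]
  L0: [67, 91, 23, 48, 19]
  L1: h(67,91)=(67*31+91)%997=174 h(23,48)=(23*31+48)%997=761 h(19,19)=(19*31+19)%997=608 -> [174, 761, 608]
  L2: h(174,761)=(174*31+761)%997=173 h(608,608)=(608*31+608)%997=513 -> [173, 513]
  L3: h(173,513)=(173*31+513)%997=891 -> [891]
  root = 891 == target 891  ** MATCH **
Candidate B: set leaf[3] = 82 -> leaves = [67, 91, 23, 82, 98]
  L0: [67, 91, 23, 82, 98]
  L1: h(67,91)=(67*31+91)%997=174 h(23,82)=(23*31+82)%997=795 h(98,98)=(98*31+98)%997=145 -> [174, 795, 145]
  L2: h(174,795)=(174*31+795)%997=207 h(145,145)=(145*31+145)%997=652 -> [207, 652]
  L3: h(207,652)=(207*31+652)%997=90 -> [90]
  root = 90 != target 891
Candidate C: set leaf[0] = 13 -> leaves = [13, 91, 23, 48, 98]
  L0: [13, 91, 23, 48, 98]
  L1: h(13,91)=(13*31+91)%997=494 h(23,48)=(23*31+48)%997=761 h(98,98)=(98*31+98)%997=145 -> [494, 761, 145]
  L2: h(494,761)=(494*31+761)%997=123 h(145,145)=(145*31+145)%997=652 -> [123, 652]
  L3: h(123,652)=(123*31+652)%997=477 -> [477]
  root = 477 != target 891
Candidate A produces the target root.

Answer: A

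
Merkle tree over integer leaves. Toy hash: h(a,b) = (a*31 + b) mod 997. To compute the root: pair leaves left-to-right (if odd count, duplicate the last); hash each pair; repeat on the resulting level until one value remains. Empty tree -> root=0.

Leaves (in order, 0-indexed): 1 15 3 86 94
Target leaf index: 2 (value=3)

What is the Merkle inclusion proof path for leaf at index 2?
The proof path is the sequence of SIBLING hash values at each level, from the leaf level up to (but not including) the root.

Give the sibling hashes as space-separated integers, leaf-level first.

L0 (leaves): [1, 15, 3, 86, 94], target index=2
L1: h(1,15)=(1*31+15)%997=46 [pair 0] h(3,86)=(3*31+86)%997=179 [pair 1] h(94,94)=(94*31+94)%997=17 [pair 2] -> [46, 179, 17]
  Sibling for proof at L0: 86
L2: h(46,179)=(46*31+179)%997=608 [pair 0] h(17,17)=(17*31+17)%997=544 [pair 1] -> [608, 544]
  Sibling for proof at L1: 46
L3: h(608,544)=(608*31+544)%997=449 [pair 0] -> [449]
  Sibling for proof at L2: 544
Root: 449
Proof path (sibling hashes from leaf to root): [86, 46, 544]

Answer: 86 46 544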